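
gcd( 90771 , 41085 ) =3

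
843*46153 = 38906979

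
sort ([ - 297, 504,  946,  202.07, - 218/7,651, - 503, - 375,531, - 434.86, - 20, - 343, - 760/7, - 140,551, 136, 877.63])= [ - 503, - 434.86 ,  -  375,-343, - 297,-140, - 760/7, - 218/7 , - 20,136, 202.07,504, 531, 551, 651,877.63, 946]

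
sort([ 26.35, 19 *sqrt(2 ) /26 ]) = [19* sqrt( 2 )/26, 26.35] 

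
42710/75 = 8542/15= 569.47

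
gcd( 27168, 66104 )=8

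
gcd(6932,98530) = 2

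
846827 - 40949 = 805878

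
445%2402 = 445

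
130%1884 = 130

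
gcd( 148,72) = 4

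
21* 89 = 1869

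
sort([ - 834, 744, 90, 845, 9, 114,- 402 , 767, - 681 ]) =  [ - 834,-681, - 402,9, 90,114, 744,767, 845 ] 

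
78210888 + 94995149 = 173206037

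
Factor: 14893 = 53^1*281^1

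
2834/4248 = 1417/2124= 0.67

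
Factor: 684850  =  2^1*5^2 * 13697^1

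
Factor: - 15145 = -5^1*13^1 * 233^1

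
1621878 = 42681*38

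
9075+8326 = 17401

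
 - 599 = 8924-9523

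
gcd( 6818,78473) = 1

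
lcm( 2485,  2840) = 19880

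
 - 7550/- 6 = 1258 + 1/3 = 1258.33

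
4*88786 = 355144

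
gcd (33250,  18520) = 10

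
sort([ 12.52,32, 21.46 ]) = [ 12.52, 21.46,32 ]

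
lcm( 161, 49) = 1127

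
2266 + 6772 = 9038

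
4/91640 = 1/22910 =0.00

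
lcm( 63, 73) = 4599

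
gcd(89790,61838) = 2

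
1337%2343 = 1337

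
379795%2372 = 275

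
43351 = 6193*7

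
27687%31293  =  27687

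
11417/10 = 1141 + 7/10  =  1141.70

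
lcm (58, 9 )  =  522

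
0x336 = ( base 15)39c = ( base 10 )822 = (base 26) 15g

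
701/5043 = 701/5043 = 0.14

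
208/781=208/781   =  0.27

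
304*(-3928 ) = -1194112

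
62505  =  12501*5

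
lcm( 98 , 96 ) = 4704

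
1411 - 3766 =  - 2355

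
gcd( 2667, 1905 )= 381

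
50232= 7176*7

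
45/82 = 45/82 =0.55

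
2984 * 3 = 8952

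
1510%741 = 28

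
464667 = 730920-266253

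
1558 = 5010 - 3452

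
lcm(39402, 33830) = 3349170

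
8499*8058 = 68484942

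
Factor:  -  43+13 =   -  2^1 *3^1*5^1=- 30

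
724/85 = 8 + 44/85=8.52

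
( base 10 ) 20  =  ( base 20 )10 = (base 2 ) 10100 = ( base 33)K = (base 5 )40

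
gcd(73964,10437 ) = 1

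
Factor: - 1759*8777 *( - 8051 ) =124297319893 = 67^1*83^1*97^1*131^1*1759^1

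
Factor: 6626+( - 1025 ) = 3^1 *1867^1 = 5601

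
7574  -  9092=- 1518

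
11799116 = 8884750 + 2914366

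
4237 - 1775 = 2462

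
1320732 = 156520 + 1164212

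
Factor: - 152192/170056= - 2^4*41^1 * 733^( - 1 )=- 656/733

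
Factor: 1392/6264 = 2^1*3^ (-2 )=   2/9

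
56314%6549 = 3922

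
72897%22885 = 4242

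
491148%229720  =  31708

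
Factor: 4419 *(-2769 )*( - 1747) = 3^3 * 13^1*71^1*491^1*1747^1  =  21376660617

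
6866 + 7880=14746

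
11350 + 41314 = 52664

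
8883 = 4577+4306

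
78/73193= 78/73193  =  0.00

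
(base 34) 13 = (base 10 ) 37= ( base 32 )15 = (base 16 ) 25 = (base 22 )1f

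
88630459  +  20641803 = 109272262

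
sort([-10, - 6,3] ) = [-10, - 6, 3 ]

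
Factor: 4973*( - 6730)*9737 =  - 325880739730 = -2^1*5^1*7^1*13^1*107^1*673^1*4973^1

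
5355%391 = 272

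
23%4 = 3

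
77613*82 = 6364266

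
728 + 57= 785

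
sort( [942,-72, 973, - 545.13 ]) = [ - 545.13, - 72 , 942,973]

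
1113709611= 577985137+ 535724474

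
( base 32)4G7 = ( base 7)16312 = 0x1207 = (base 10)4615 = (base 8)11007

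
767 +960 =1727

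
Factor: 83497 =83497^1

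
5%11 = 5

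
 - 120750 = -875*138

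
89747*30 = 2692410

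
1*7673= 7673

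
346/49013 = 346/49013 = 0.01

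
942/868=1  +  37/434=1.09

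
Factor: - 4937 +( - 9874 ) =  - 3^1*4937^1 = -14811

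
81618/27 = 27206/9 = 3022.89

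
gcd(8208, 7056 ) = 144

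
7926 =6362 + 1564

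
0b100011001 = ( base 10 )281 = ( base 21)D8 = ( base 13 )188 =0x119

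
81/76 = 1 +5/76 = 1.07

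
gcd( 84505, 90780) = 5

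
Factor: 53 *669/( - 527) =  - 35457/527 = -3^1*17^(-1)*31^ ( - 1) * 53^1*223^1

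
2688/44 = 61 + 1/11 = 61.09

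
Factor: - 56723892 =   -  2^2*3^1*19^1*248789^1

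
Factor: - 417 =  - 3^1* 139^1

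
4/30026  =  2/15013 = 0.00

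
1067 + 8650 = 9717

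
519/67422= 173/22474 = 0.01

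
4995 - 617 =4378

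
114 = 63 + 51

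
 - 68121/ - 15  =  22707/5=4541.40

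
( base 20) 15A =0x1fe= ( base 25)ka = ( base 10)510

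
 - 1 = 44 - 45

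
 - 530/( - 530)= 1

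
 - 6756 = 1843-8599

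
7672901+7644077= 15316978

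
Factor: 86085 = 3^2*5^1*1913^1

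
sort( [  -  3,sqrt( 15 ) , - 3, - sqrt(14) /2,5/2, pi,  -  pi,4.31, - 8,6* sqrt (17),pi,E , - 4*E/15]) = [ - 8, - pi, -3,- 3,-sqrt( 14 ) /2,-4*E/15 , 5/2 , E, pi,pi,  sqrt( 15 ), 4.31, 6 * sqrt(17)] 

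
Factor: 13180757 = 13180757^1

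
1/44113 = 1/44113 = 0.00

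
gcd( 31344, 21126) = 6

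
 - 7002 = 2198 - 9200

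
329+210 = 539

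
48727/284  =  171 +163/284 = 171.57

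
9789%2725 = 1614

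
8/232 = 1/29 = 0.03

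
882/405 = 98/45  =  2.18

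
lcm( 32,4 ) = 32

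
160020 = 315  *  508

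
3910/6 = 651 + 2/3 = 651.67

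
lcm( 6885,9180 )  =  27540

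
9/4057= 9/4057  =  0.00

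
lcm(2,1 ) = 2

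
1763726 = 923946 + 839780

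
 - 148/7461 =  - 148/7461 = -0.02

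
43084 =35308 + 7776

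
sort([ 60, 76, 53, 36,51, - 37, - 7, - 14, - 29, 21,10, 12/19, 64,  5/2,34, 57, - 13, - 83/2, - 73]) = [ - 73, - 83/2, - 37, - 29, -14, - 13, - 7,12/19,5/2, 10, 21,34, 36, 51, 53 , 57, 60,64, 76 ]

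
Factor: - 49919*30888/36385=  - 2^3*3^3*5^( - 1) * 11^1*13^1*19^( -1)*383^( - 1) * 49919^1= - 1541898072/36385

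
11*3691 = 40601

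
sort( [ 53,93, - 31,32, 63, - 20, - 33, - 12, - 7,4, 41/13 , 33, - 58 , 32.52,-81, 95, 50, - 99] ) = [ - 99, - 81, - 58,  -  33,- 31 , - 20, - 12, - 7, 41/13,4,  32,32.52,  33, 50, 53,63, 93, 95]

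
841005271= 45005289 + 795999982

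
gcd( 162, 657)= 9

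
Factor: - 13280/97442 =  - 80/587 =- 2^4*5^1 *587^( - 1 )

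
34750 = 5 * 6950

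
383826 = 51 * 7526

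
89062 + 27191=116253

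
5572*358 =1994776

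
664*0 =0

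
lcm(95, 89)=8455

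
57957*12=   695484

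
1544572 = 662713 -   -  881859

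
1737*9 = 15633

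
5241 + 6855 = 12096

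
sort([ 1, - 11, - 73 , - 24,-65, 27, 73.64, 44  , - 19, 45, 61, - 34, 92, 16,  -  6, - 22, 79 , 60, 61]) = [ - 73 , - 65, - 34, - 24,-22, - 19, - 11, - 6, 1, 16,27,44  ,  45,60,61, 61, 73.64, 79, 92]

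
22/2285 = 22/2285 = 0.01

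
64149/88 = 728 + 85/88= 728.97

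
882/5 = 176+2/5 =176.40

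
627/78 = 8 + 1/26 = 8.04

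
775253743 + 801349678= 1576603421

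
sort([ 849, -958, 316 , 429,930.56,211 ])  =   [ - 958 , 211, 316,429, 849, 930.56]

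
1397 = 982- - 415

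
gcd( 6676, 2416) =4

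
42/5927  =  42/5927 = 0.01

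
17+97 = 114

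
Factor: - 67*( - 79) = 67^1*79^1  =  5293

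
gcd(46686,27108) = 1506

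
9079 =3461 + 5618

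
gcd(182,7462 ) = 182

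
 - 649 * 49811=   -  32327339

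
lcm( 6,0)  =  0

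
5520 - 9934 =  - 4414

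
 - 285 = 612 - 897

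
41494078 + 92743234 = 134237312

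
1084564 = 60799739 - 59715175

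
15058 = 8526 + 6532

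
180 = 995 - 815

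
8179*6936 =56729544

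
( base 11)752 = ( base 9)1214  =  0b1110001000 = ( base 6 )4104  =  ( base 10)904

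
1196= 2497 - 1301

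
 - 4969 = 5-4974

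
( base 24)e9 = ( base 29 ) BQ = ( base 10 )345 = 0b101011001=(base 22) FF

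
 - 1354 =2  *(  -  677)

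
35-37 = -2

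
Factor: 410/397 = 2^1* 5^1 * 41^1 * 397^(-1 )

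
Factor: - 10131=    - 3^1* 11^1*307^1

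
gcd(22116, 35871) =3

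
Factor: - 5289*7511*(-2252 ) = 89462229108= 2^2 * 3^1*7^1*29^1*37^1*41^1*43^1*563^1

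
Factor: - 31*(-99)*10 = 30690 =2^1*3^2*5^1 * 11^1*31^1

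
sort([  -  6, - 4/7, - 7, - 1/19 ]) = [ - 7, - 6 ,-4/7, - 1/19 ] 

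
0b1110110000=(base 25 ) 1cj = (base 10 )944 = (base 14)4B6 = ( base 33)sk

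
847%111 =70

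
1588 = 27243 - 25655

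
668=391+277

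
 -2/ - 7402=1/3701 = 0.00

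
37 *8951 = 331187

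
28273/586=48 + 145/586= 48.25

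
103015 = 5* 20603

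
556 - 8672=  - 8116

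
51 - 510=-459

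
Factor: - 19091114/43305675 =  - 2^1*3^(-1)*5^( - 2 )*67^1*20353^1 * 82487^( - 1) = - 2727302/6186525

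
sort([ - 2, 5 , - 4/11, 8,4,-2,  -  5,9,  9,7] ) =[  -  5, - 2, - 2, - 4/11, 4,5,  7,8,9, 9]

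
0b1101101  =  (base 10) 109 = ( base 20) 59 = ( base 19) 5e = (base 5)414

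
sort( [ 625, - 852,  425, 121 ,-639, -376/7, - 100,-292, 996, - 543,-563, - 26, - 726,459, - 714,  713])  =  [ - 852, - 726, - 714, - 639, - 563, - 543,-292, - 100, -376/7, - 26,  121,425, 459,625, 713, 996 ]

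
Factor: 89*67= 5963 = 67^1*89^1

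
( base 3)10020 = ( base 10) 87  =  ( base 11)7A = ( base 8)127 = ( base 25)3C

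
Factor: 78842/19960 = 79/20=2^( - 2 )*5^( - 1)*79^1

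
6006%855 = 21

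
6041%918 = 533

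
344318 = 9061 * 38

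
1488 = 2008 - 520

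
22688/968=23 +53/121 =23.44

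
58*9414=546012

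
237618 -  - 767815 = 1005433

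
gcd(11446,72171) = 1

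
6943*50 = 347150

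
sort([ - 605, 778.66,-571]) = [ - 605, - 571, 778.66 ]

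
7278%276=102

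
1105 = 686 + 419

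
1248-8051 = -6803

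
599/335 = 1 + 264/335 = 1.79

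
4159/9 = 462 + 1/9= 462.11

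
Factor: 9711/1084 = 2^( - 2 )*3^2*13^1 * 83^1*271^ ( - 1 ) 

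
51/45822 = 17/15274 = 0.00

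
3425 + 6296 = 9721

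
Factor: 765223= 29^1*26387^1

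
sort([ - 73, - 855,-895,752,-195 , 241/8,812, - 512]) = [ - 895,-855, - 512, - 195, - 73,241/8, 752,812]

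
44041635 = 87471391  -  43429756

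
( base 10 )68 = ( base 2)1000100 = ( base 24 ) 2k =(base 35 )1X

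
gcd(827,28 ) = 1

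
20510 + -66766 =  - 46256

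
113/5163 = 113/5163 = 0.02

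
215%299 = 215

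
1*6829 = 6829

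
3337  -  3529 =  -192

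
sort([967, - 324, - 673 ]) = [  -  673 ,  -  324  ,  967] 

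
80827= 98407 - 17580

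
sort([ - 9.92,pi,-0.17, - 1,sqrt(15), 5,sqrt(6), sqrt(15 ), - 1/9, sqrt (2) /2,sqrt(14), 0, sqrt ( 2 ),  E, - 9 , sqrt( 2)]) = [-9.92, - 9, - 1, - 0.17 ,-1/9,0, sqrt( 2 )/2, sqrt( 2), sqrt(2), sqrt(6 ) , E, pi,  sqrt( 14), sqrt(15),sqrt(15), 5] 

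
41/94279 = 41/94279 = 0.00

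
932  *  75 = 69900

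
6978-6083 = 895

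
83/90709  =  83/90709 = 0.00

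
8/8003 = 8/8003 = 0.00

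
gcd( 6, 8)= 2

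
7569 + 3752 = 11321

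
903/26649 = 43/1269=0.03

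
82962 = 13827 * 6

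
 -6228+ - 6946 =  - 13174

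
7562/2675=2 + 2212/2675 =2.83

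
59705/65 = 918 + 7/13 = 918.54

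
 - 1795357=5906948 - 7702305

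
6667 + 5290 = 11957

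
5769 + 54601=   60370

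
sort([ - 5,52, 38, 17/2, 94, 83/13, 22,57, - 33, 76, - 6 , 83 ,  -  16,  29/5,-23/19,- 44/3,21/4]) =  [ -33, -16, -44/3,  -  6  , - 5, - 23/19,21/4, 29/5, 83/13, 17/2, 22 , 38,52, 57, 76 , 83, 94] 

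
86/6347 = 86/6347 = 0.01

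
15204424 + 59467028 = 74671452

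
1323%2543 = 1323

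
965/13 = 74 + 3/13 = 74.23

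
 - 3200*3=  - 9600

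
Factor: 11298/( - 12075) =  - 538/575 = - 2^1*5^( - 2)*23^( - 1)*269^1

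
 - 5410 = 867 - 6277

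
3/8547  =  1/2849 = 0.00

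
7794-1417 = 6377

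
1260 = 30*42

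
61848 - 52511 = 9337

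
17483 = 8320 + 9163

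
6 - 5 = 1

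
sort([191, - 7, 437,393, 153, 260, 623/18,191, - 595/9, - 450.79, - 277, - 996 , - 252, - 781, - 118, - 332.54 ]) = [ -996 , - 781, - 450.79, - 332.54, - 277, - 252, - 118, - 595/9,  -  7 , 623/18,153,191,191,260, 393,437] 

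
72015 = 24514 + 47501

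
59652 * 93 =5547636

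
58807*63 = 3704841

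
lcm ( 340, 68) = 340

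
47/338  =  47/338 = 0.14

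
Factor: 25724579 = 839^1*30661^1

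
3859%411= 160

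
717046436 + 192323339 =909369775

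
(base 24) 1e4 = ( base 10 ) 916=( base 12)644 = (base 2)1110010100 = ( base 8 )1624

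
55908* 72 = 4025376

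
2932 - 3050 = -118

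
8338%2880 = 2578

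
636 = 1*636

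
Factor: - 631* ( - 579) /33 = 121783/11 = 11^( - 1)*193^1* 631^1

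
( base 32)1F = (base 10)47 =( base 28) 1J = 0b101111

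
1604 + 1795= 3399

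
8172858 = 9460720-1287862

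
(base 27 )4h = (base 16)7D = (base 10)125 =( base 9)148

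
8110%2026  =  6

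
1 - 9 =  - 8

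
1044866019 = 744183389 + 300682630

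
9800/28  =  350 = 350.00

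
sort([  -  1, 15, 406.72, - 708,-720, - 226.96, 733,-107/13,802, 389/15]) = [  -  720, - 708, - 226.96 ,  -  107/13, - 1,15,389/15,406.72 , 733, 802]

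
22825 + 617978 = 640803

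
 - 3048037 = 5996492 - 9044529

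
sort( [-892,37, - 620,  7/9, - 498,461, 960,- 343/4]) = [  -  892, - 620, - 498, - 343/4,7/9,37,461, 960] 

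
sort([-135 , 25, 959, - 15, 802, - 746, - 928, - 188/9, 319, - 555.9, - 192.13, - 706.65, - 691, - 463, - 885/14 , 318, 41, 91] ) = [-928 , - 746, - 706.65, - 691, - 555.9, - 463, - 192.13, - 135, - 885/14, - 188/9 , - 15,25, 41,91 , 318, 319,802,959] 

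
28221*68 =1919028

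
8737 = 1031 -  -7706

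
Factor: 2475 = 3^2*5^2*11^1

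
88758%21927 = 1050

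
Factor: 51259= 13^1*3943^1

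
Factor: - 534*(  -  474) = 2^2*3^2*79^1*89^1=   253116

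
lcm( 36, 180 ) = 180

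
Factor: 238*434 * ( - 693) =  - 71581356 = - 2^2  *  3^2*7^3*11^1*17^1*31^1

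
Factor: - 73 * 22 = - 2^1*11^1 * 73^1=-1606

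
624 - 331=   293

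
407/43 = 9 + 20/43 = 9.47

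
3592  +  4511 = 8103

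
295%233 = 62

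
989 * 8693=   8597377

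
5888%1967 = 1954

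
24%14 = 10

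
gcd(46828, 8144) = 2036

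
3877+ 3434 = 7311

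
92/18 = 46/9=5.11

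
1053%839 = 214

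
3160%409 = 297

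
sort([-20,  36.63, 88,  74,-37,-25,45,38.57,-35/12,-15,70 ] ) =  [ - 37, - 25, - 20, - 15 , - 35/12,36.63,38.57, 45, 70,74,88 ] 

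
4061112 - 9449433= -5388321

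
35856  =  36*996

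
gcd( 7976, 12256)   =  8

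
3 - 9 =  - 6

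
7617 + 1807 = 9424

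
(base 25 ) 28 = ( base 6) 134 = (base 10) 58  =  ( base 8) 72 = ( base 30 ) 1S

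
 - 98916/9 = - 10991+1/3 = -  10990.67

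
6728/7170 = 3364/3585 =0.94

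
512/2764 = 128/691 = 0.19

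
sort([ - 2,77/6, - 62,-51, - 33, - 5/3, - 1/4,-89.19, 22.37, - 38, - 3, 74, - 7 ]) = [ - 89.19 ,  -  62, - 51, - 38, - 33,  -  7,-3, - 2 ,- 5/3, - 1/4,  77/6 , 22.37, 74]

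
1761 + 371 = 2132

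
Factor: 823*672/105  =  2^5*5^( - 1)*823^1 = 26336/5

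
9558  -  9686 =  - 128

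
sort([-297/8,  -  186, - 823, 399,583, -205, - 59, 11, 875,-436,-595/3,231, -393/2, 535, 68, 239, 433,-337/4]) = [ - 823,-436 ,-205, - 595/3,  -  393/2, - 186, - 337/4, - 59, - 297/8,11 , 68, 231,239,399, 433 , 535, 583, 875]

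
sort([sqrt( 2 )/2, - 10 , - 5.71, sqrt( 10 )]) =[  -  10, - 5.71,sqrt( 2)/2,sqrt( 10)]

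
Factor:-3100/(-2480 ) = 5/4 = 2^(-2) * 5^1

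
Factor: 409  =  409^1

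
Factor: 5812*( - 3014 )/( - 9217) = 2^3*11^1*13^(-1 )*137^1*709^( - 1)*1453^1 = 17517368/9217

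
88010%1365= 650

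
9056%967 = 353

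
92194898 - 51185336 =41009562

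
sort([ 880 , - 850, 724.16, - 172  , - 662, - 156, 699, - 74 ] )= [ - 850, - 662,-172, - 156, - 74, 699, 724.16,880]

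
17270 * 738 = 12745260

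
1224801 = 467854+756947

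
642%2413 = 642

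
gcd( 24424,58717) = 71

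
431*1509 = 650379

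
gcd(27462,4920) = 6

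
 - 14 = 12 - 26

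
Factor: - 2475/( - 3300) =3/4  =  2^( - 2 )*3^1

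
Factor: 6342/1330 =453/95 = 3^1*5^( - 1)*19^( - 1 ) * 151^1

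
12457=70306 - 57849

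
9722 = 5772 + 3950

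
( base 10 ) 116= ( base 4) 1310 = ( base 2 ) 1110100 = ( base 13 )8C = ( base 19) 62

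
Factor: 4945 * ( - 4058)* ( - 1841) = 2^1*5^1*7^1 * 23^1*43^1*263^1*2029^1 =36942997210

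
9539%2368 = 67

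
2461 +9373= 11834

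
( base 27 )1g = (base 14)31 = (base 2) 101011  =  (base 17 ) 29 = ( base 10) 43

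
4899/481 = 10 + 89/481 = 10.19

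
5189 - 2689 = 2500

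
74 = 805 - 731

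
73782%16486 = 7838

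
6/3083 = 6/3083 = 0.00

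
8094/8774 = 4047/4387= 0.92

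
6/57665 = 6/57665=0.00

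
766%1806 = 766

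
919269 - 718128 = 201141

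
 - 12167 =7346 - 19513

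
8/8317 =8/8317 = 0.00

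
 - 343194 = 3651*( - 94 )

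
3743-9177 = -5434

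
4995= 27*185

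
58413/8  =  58413/8 = 7301.62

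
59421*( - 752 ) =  - 44684592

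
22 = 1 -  - 21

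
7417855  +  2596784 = 10014639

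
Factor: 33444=2^2*3^2*929^1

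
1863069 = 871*2139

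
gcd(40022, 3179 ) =1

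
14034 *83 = 1164822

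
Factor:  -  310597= - 7^1 * 44371^1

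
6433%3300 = 3133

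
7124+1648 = 8772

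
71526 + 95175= 166701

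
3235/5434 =3235/5434 =0.60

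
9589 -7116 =2473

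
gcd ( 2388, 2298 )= 6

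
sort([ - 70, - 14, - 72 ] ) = [- 72, - 70, - 14]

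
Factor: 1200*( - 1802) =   -  2162400 = - 2^5*3^1*5^2*17^1*53^1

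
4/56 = 1/14  =  0.07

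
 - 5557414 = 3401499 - 8958913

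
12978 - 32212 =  - 19234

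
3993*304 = 1213872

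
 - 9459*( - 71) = 671589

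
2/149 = 2/149= 0.01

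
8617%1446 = 1387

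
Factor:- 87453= - 3^3*41^1*79^1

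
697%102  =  85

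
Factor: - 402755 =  - 5^1*109^1*739^1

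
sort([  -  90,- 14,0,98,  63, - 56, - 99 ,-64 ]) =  [ - 99, - 90,-64, - 56, -14, 0, 63, 98 ] 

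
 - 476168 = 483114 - 959282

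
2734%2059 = 675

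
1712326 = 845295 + 867031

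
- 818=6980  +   -7798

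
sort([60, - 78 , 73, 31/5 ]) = [-78, 31/5, 60, 73]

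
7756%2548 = 112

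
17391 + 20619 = 38010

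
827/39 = 827/39 = 21.21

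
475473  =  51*9323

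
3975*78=310050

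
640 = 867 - 227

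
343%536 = 343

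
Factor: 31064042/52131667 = 2^1 * 7^ ( - 1)*53^1 * 227^1*787^(  -  1) * 1291^1 * 9463^(-1) 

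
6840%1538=688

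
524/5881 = 524/5881 = 0.09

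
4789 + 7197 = 11986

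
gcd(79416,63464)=8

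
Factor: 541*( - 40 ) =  - 21640 = - 2^3*5^1*541^1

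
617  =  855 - 238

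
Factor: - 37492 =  - 2^2*7^1*13^1*103^1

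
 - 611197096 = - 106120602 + - 505076494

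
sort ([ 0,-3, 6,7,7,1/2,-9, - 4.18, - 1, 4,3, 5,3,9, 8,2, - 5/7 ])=[-9, - 4.18, - 3, - 1, - 5/7 , 0,1/2,2,3, 3,4 , 5, 6 , 7,7, 8,9]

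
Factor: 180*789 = 142020 = 2^2*3^3*5^1*263^1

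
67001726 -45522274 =21479452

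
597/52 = 11 + 25/52  =  11.48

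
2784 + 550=3334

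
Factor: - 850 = -2^1*5^2*17^1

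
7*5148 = 36036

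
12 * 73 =876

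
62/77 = 62/77= 0.81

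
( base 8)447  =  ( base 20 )EF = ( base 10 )295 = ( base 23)cj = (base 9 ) 357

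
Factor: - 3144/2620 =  - 6/5 = -2^1*3^1*5^( - 1) 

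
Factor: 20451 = 3^1*17^1*401^1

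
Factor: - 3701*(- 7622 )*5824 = 164289344128 = 2^7 * 7^1*13^1 * 37^1*103^1*3701^1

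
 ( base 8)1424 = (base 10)788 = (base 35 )MI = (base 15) 378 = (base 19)239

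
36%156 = 36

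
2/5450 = 1/2725 = 0.00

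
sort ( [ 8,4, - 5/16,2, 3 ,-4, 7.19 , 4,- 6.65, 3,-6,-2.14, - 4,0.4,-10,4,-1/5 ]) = [ - 10, - 6.65, - 6, - 4, - 4, - 2.14,  -  5/16 , - 1/5, 0.4, 2, 3, 3, 4,4 , 4 , 7.19, 8 ]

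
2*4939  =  9878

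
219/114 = 1 + 35/38 = 1.92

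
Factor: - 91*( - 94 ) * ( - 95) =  - 812630 = - 2^1*5^1*7^1*13^1*19^1 * 47^1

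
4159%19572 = 4159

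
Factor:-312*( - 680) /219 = 2^6*5^1*13^1*17^1*73^( - 1)  =  70720/73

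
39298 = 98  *401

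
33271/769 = 43 + 204/769  =  43.27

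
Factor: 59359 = 59359^1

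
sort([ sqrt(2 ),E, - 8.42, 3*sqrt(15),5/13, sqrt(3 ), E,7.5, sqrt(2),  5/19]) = [-8.42, 5/19, 5/13  ,  sqrt(2 ),  sqrt(2), sqrt( 3 ),E , E, 7.5, 3*sqrt(15)]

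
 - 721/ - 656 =721/656 = 1.10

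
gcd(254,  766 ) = 2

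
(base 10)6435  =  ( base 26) 9dd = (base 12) 3883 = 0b1100100100011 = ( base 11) 4920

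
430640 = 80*5383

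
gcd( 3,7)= 1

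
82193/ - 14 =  - 82193/14=-5870.93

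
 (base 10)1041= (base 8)2021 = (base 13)621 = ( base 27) 1bf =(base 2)10000010001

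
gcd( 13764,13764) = 13764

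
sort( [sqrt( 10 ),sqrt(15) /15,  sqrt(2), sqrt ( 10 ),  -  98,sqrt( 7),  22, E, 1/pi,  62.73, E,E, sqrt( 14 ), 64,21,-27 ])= [ - 98,  -  27, sqrt ( 15)/15,1/pi,sqrt(2), sqrt( 7 ), E,E,E,  sqrt(10),sqrt( 10 ),  sqrt( 14),21, 22,  62.73, 64 ]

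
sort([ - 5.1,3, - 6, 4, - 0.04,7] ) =[ - 6, - 5.1, - 0.04, 3, 4, 7]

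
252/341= 252/341 =0.74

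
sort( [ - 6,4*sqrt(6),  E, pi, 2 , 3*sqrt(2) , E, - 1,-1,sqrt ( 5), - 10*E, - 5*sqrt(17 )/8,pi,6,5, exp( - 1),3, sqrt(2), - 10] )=[-10*E, - 10, - 6, - 5*sqrt( 17)/8, - 1 ,-1,exp(-1 ),sqrt( 2),2, sqrt(5),E,E,3,pi,pi,  3 * sqrt(2),5 , 6,4*sqrt( 6 ) ]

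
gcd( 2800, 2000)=400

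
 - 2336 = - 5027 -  - 2691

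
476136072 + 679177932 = 1155314004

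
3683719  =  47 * 78377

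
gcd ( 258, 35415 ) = 3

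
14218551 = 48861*291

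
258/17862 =43/2977= 0.01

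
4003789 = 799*5011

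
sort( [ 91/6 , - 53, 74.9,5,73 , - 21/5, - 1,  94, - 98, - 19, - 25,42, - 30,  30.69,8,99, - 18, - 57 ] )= [ - 98, - 57, - 53, - 30, - 25,-19,  -  18,-21/5, - 1, 5,8,91/6,30.69, 42, 73,  74.9,94,99] 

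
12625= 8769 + 3856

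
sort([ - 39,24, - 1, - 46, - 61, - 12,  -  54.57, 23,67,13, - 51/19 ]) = [ - 61, - 54.57, - 46,  -  39,-12, - 51/19 , - 1,13, 23, 24,67]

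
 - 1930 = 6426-8356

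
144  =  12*12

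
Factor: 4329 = 3^2*13^1*37^1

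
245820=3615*68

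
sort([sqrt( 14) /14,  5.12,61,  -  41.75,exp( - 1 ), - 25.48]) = [ - 41.75, - 25.48, sqrt(14)/14, exp( - 1),5.12, 61 ] 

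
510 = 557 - 47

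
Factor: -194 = -2^1*97^1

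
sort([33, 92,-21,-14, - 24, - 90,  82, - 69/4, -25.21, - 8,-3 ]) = [-90,-25.21,-24 ,-21, - 69/4, - 14, - 8, - 3, 33,82,92]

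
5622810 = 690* 8149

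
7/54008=7/54008  =  0.00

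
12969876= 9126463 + 3843413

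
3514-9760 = - 6246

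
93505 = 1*93505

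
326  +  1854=2180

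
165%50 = 15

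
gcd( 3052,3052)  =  3052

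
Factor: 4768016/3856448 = 298001/241028 = 2^( - 2 )*11^1 * 27091^1* 60257^( - 1 ) 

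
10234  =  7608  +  2626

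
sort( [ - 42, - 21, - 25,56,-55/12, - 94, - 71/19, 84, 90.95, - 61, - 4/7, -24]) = [ - 94, - 61, - 42,-25, - 24, - 21, - 55/12, - 71/19,-4/7, 56, 84,90.95]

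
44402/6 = 22201/3  =  7400.33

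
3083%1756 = 1327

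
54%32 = 22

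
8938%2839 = 421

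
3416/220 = 854/55 = 15.53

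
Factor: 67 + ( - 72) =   -  5 = -5^1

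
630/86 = 315/43 = 7.33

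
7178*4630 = 33234140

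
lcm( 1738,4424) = 48664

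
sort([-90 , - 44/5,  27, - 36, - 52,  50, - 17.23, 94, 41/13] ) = [ - 90, - 52, - 36, - 17.23,  -  44/5,41/13, 27, 50,  94]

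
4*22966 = 91864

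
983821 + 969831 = 1953652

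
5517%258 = 99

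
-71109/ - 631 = 112 + 437/631 = 112.69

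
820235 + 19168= 839403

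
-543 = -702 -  - 159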